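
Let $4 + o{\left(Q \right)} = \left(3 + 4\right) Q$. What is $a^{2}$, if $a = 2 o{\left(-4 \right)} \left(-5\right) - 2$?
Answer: $101124$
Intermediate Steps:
$o{\left(Q \right)} = -4 + 7 Q$ ($o{\left(Q \right)} = -4 + \left(3 + 4\right) Q = -4 + 7 Q$)
$a = 318$ ($a = 2 \left(-4 + 7 \left(-4\right)\right) \left(-5\right) - 2 = 2 \left(-4 - 28\right) \left(-5\right) - 2 = 2 \left(\left(-32\right) \left(-5\right)\right) - 2 = 2 \cdot 160 - 2 = 320 - 2 = 318$)
$a^{2} = 318^{2} = 101124$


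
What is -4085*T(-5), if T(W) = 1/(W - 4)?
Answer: 4085/9 ≈ 453.89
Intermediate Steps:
T(W) = 1/(-4 + W)
-4085*T(-5) = -4085/(-4 - 5) = -4085/(-9) = -4085*(-⅑) = 4085/9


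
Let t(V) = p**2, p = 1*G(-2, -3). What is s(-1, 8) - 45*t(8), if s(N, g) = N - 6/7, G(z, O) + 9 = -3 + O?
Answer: -70888/7 ≈ -10127.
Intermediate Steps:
G(z, O) = -12 + O (G(z, O) = -9 + (-3 + O) = -12 + O)
p = -15 (p = 1*(-12 - 3) = 1*(-15) = -15)
t(V) = 225 (t(V) = (-15)**2 = 225)
s(N, g) = -6/7 + N (s(N, g) = N - 6*1/7 = N - 6/7 = -6/7 + N)
s(-1, 8) - 45*t(8) = (-6/7 - 1) - 45*225 = -13/7 - 10125 = -70888/7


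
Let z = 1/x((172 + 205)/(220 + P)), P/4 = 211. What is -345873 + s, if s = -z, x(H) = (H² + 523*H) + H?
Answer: -72748576361569/210333201 ≈ -3.4587e+5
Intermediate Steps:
P = 844 (P = 4*211 = 844)
x(H) = H² + 524*H
z = 1132096/210333201 (z = 1/(((172 + 205)/(220 + 844))*(524 + (172 + 205)/(220 + 844))) = 1/((377/1064)*(524 + 377/1064)) = 1/((377*(1/1064))*(524 + 377*(1/1064))) = 1/(377*(524 + 377/1064)/1064) = 1/((377/1064)*(557913/1064)) = 1/(210333201/1132096) = 1132096/210333201 ≈ 0.0053824)
s = -1132096/210333201 (s = -1*1132096/210333201 = -1132096/210333201 ≈ -0.0053824)
-345873 + s = -345873 - 1132096/210333201 = -72748576361569/210333201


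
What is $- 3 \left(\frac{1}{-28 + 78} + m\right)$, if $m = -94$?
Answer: $\frac{14097}{50} \approx 281.94$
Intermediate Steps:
$- 3 \left(\frac{1}{-28 + 78} + m\right) = - 3 \left(\frac{1}{-28 + 78} - 94\right) = - 3 \left(\frac{1}{50} - 94\right) = \left(-3\right) \left(- \frac{4699}{50}\right) = \frac{14097}{50}$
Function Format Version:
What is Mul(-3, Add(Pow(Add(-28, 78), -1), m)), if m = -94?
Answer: Rational(14097, 50) ≈ 281.94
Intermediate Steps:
Mul(-3, Add(Pow(Add(-28, 78), -1), m)) = Mul(-3, Add(Pow(Add(-28, 78), -1), -94)) = Mul(-3, Add(Pow(50, -1), -94)) = Mul(-3, Add(Rational(1, 50), -94)) = Mul(-3, Rational(-4699, 50)) = Rational(14097, 50)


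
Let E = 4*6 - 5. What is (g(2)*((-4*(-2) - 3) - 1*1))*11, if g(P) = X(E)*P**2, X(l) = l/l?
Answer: 176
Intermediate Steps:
E = 19 (E = 24 - 5 = 19)
X(l) = 1
g(P) = P**2 (g(P) = 1*P**2 = P**2)
(g(2)*((-4*(-2) - 3) - 1*1))*11 = (2**2*((-4*(-2) - 3) - 1*1))*11 = (4*((8 - 3) - 1))*11 = (4*(5 - 1))*11 = (4*4)*11 = 16*11 = 176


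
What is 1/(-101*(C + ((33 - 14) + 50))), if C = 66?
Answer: -1/13635 ≈ -7.3341e-5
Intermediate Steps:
1/(-101*(C + ((33 - 14) + 50))) = 1/(-101*(66 + ((33 - 14) + 50))) = 1/(-101*(66 + (19 + 50))) = 1/(-101*(66 + 69)) = 1/(-101*135) = 1/(-13635) = -1/13635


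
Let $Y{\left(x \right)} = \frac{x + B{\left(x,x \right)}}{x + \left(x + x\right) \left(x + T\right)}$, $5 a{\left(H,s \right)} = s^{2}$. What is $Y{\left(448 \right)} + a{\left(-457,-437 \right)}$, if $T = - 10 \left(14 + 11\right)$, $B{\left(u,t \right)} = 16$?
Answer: $\frac{2122811549}{55580} \approx 38194.0$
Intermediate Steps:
$a{\left(H,s \right)} = \frac{s^{2}}{5}$
$T = -250$ ($T = \left(-10\right) 25 = -250$)
$Y{\left(x \right)} = \frac{16 + x}{x + 2 x \left(-250 + x\right)}$ ($Y{\left(x \right)} = \frac{x + 16}{x + \left(x + x\right) \left(x - 250\right)} = \frac{16 + x}{x + 2 x \left(-250 + x\right)}$)
$Y{\left(448 \right)} + a{\left(-457,-437 \right)} = \frac{16 + 448}{448 \left(-499 + 2 \cdot 448\right)} + \frac{\left(-437\right)^{2}}{5} = \frac{1}{448} \frac{1}{-499 + 896} \cdot 464 + \frac{1}{5} \cdot 190969 = \frac{1}{448} \cdot \frac{1}{397} \cdot 464 + \frac{190969}{5} = \frac{29}{11116} + \frac{190969}{5} = \frac{2122811549}{55580}$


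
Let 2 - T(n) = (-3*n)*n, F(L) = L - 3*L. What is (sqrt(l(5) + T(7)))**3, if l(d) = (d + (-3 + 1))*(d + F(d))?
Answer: 134*sqrt(134) ≈ 1551.2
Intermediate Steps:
F(L) = -2*L
l(d) = -d*(-2 + d) (l(d) = (d + (-3 + 1))*(d - 2*d) = (d - 2)*(-d) = (-2 + d)*(-d) = -d*(-2 + d))
T(n) = 2 + 3*n**2 (T(n) = 2 - (-3*n)*n = 2 - (-3)*n**2 = 2 + 3*n**2)
(sqrt(l(5) + T(7)))**3 = (sqrt(5*(2 - 1*5) + (2 + 3*7**2)))**3 = (sqrt(5*(2 - 5) + (2 + 3*49)))**3 = (sqrt(5*(-3) + (2 + 147)))**3 = (sqrt(-15 + 149))**3 = (sqrt(134))**3 = 134*sqrt(134)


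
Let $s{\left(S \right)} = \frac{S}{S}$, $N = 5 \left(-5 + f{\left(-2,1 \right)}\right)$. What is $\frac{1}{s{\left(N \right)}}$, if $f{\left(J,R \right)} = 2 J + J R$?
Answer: $1$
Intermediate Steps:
$N = -55$ ($N = 5 \left(-5 - 2 \left(2 + 1\right)\right) = 5 \left(-5 - 6\right) = 5 \left(-11\right) = -55$)
$s{\left(S \right)} = 1$
$\frac{1}{s{\left(N \right)}} = 1^{-1} = 1$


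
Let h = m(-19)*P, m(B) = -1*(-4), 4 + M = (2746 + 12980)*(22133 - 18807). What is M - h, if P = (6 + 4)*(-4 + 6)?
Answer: 52304592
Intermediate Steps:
M = 52304672 (M = -4 + (2746 + 12980)*(22133 - 18807) = -4 + 15726*3326 = -4 + 52304676 = 52304672)
m(B) = 4
P = 20 (P = 10*2 = 20)
h = 80 (h = 4*20 = 80)
M - h = 52304672 - 1*80 = 52304672 - 80 = 52304592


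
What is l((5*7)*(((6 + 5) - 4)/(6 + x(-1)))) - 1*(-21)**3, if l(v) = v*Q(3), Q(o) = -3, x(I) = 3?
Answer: 27538/3 ≈ 9179.3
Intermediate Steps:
l(v) = -3*v (l(v) = v*(-3) = -3*v)
l((5*7)*(((6 + 5) - 4)/(6 + x(-1)))) - 1*(-21)**3 = -3*5*7*((6 + 5) - 4)/(6 + 3) - 1*(-21)**3 = -105*(11 - 4)/9 - 1*(-9261) = -105*7*(1/9) + 9261 = -105*7/9 + 9261 = -3*245/9 + 9261 = -245/3 + 9261 = 27538/3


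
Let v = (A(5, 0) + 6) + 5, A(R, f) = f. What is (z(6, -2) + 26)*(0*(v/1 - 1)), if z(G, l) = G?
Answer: 0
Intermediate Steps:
v = 11 (v = (0 + 6) + 5 = 6 + 5 = 11)
(z(6, -2) + 26)*(0*(v/1 - 1)) = (6 + 26)*(0*(11/1 - 1)) = 32*(0*(11*1 - 1)) = 32*(0*(11 - 1)) = 32*(0*10) = 32*0 = 0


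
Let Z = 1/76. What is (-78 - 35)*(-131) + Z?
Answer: 1125029/76 ≈ 14803.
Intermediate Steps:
Z = 1/76 ≈ 0.013158
(-78 - 35)*(-131) + Z = (-78 - 35)*(-131) + 1/76 = -113*(-131) + 1/76 = 14803 + 1/76 = 1125029/76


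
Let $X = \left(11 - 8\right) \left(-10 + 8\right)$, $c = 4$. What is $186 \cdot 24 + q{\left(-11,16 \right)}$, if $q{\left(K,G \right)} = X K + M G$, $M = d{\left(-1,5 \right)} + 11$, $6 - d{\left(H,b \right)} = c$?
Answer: $4738$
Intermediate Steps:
$d{\left(H,b \right)} = 2$ ($d{\left(H,b \right)} = 6 - 4 = 2$)
$X = -6$ ($X = 3 \left(-2\right) = -6$)
$M = 13$ ($M = 2 + 11 = 13$)
$q{\left(K,G \right)} = - 6 K + 13 G$
$186 \cdot 24 + q{\left(-11,16 \right)} = 186 \cdot 24 + \left(\left(-6\right) \left(-11\right) + 13 \cdot 16\right) = 4464 + \left(66 + 208\right) = 4464 + 274 = 4738$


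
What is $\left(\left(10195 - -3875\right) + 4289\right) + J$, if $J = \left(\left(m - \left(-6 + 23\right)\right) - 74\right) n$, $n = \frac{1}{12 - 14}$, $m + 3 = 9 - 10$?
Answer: $\frac{36813}{2} \approx 18407.0$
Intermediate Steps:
$m = -4$ ($m = -3 + \left(9 - 10\right) = -3 - 1 = -4$)
$n = - \frac{1}{2}$ ($n = \frac{1}{-2} = - \frac{1}{2} \approx -0.5$)
$J = \frac{95}{2}$ ($J = \left(\left(-4 - \left(-6 + 23\right)\right) - 74\right) \left(- \frac{1}{2}\right) = \left(\left(-4 - 17\right) - 74\right) \left(- \frac{1}{2}\right) = \left(-21 - 74\right) \left(- \frac{1}{2}\right) = \left(-95\right) \left(- \frac{1}{2}\right) = \frac{95}{2} \approx 47.5$)
$\left(\left(10195 - -3875\right) + 4289\right) + J = \left(\left(10195 - -3875\right) + 4289\right) + \frac{95}{2} = \left(\left(10195 + 3875\right) + 4289\right) + \frac{95}{2} = \left(14070 + 4289\right) + \frac{95}{2} = 18359 + \frac{95}{2} = \frac{36813}{2}$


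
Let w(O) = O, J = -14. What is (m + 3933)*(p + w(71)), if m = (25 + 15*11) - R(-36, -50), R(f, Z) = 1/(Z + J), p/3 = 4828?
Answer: 3840671515/64 ≈ 6.0010e+7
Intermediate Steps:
p = 14484 (p = 3*4828 = 14484)
R(f, Z) = 1/(-14 + Z) (R(f, Z) = 1/(Z - 14) = 1/(-14 + Z))
m = 12161/64 (m = (25 + 15*11) - 1/(-14 - 50) = (25 + 165) - 1/(-64) = 190 - 1*(-1/64) = 190 + 1/64 = 12161/64 ≈ 190.02)
(m + 3933)*(p + w(71)) = (12161/64 + 3933)*(14484 + 71) = (263873/64)*14555 = 3840671515/64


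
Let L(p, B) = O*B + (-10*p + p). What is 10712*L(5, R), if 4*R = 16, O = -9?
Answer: -867672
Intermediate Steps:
R = 4 (R = (¼)*16 = 4)
L(p, B) = -9*B - 9*p (L(p, B) = -9*B + (-10*p + p) = -9*B - 9*p)
10712*L(5, R) = 10712*(-9*4 - 9*5) = 10712*(-36 - 45) = 10712*(-81) = -867672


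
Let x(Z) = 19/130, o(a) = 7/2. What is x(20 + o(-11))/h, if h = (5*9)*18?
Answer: 19/105300 ≈ 0.00018044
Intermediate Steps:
o(a) = 7/2 (o(a) = 7*(½) = 7/2)
h = 810 (h = 45*18 = 810)
x(Z) = 19/130 (x(Z) = 19*(1/130) = 19/130)
x(20 + o(-11))/h = (19/130)/810 = (19/130)*(1/810) = 19/105300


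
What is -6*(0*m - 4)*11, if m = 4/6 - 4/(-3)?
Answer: 264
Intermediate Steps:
m = 2 (m = 4*(⅙) - 4*(-⅓) = ⅔ + 4/3 = 2)
-6*(0*m - 4)*11 = -6*(0*2 - 4)*11 = -6*(0 - 4)*11 = -6*(-4)*11 = 24*11 = 264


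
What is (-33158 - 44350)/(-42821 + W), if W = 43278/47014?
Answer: 455495139/251642902 ≈ 1.8101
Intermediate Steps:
W = 21639/23507 (W = 43278*(1/47014) = 21639/23507 ≈ 0.92053)
(-33158 - 44350)/(-42821 + W) = (-33158 - 44350)/(-42821 + 21639/23507) = -77508/(-1006571608/23507) = -77508*(-23507/1006571608) = 455495139/251642902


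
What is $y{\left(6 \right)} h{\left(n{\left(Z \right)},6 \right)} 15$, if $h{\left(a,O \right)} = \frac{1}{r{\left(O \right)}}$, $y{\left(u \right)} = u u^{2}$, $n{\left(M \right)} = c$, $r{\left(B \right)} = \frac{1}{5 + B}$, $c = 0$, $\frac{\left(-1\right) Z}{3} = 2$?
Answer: $35640$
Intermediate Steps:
$Z = -6$ ($Z = \left(-3\right) 2 = -6$)
$n{\left(M \right)} = 0$
$y{\left(u \right)} = u^{3}$
$h{\left(a,O \right)} = 5 + O$ ($h{\left(a,O \right)} = \frac{1}{\frac{1}{5 + O}} = 5 + O$)
$y{\left(6 \right)} h{\left(n{\left(Z \right)},6 \right)} 15 = 6^{3} \left(5 + 6\right) 15 = 216 \cdot 11 \cdot 15 = 2376 \cdot 15 = 35640$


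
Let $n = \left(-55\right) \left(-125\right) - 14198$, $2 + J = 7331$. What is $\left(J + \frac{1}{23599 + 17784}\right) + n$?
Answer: $\frac{248299}{41383} \approx 6.0$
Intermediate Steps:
$J = 7329$ ($J = -2 + 7331 = 7329$)
$n = -7323$ ($n = 6875 - 14198 = -7323$)
$\left(J + \frac{1}{23599 + 17784}\right) + n = \left(7329 + \frac{1}{23599 + 17784}\right) - 7323 = \left(7329 + \frac{1}{41383}\right) - 7323 = \frac{303296008}{41383} - 7323 = \frac{248299}{41383}$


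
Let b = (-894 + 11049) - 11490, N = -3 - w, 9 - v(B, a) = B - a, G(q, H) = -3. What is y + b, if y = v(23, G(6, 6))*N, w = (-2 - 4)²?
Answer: -672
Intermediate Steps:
w = 36 (w = (-6)² = 36)
v(B, a) = 9 + a - B (v(B, a) = 9 - (B - a) = 9 + (a - B) = 9 + a - B)
N = -39 (N = -3 - 1*36 = -3 - 36 = -39)
b = -1335 (b = 10155 - 11490 = -1335)
y = 663 (y = (9 - 3 - 1*23)*(-39) = (9 - 3 - 23)*(-39) = -17*(-39) = 663)
y + b = 663 - 1335 = -672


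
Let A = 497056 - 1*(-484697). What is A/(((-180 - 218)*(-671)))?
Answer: 981753/267058 ≈ 3.6762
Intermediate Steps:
A = 981753 (A = 497056 + 484697 = 981753)
A/(((-180 - 218)*(-671))) = 981753/(((-180 - 218)*(-671))) = 981753/((-398*(-671))) = 981753/267058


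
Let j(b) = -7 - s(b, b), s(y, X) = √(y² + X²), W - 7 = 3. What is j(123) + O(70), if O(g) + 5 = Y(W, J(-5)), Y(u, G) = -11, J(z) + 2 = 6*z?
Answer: -23 - 123*√2 ≈ -196.95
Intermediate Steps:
W = 10 (W = 7 + 3 = 10)
J(z) = -2 + 6*z
s(y, X) = √(X² + y²)
O(g) = -16 (O(g) = -5 - 11 = -16)
j(b) = -7 - √2*√(b²) (j(b) = -7 - √(b² + b²) = -7 - √(2*b²) = -7 - √2*√(b²))
j(123) + O(70) = (-7 - √2*√(123²)) - 16 = (-7 - √2*√15129) - 16 = (-7 - 1*√2*123) - 16 = (-7 - 123*√2) - 16 = -23 - 123*√2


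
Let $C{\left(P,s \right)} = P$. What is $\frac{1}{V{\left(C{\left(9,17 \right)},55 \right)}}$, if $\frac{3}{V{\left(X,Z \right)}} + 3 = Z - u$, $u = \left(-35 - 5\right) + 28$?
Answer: $\frac{64}{3} \approx 21.333$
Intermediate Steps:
$u = -12$ ($u = -40 + 28 = -12$)
$V{\left(X,Z \right)} = \frac{3}{9 + Z}$ ($V{\left(X,Z \right)} = \frac{3}{-3 + \left(Z - -12\right)} = \frac{3}{-3 + \left(Z + 12\right)} = \frac{3}{-3 + \left(12 + Z\right)} = \frac{3}{9 + Z}$)
$\frac{1}{V{\left(C{\left(9,17 \right)},55 \right)}} = \frac{1}{3 \frac{1}{9 + 55}} = \frac{1}{3 \cdot \frac{1}{64}} = \frac{1}{\frac{3}{64}} = \frac{64}{3}$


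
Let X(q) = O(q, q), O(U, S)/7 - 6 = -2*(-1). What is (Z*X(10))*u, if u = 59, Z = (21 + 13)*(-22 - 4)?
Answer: -2920736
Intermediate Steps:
O(U, S) = 56 (O(U, S) = 42 + 7*(-2*(-1)) = 42 + 7*2 = 42 + 14 = 56)
X(q) = 56
Z = -884 (Z = 34*(-26) = -884)
(Z*X(10))*u = -884*56*59 = -49504*59 = -2920736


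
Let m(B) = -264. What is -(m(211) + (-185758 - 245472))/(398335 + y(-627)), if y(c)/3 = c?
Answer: 215747/198227 ≈ 1.0884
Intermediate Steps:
y(c) = 3*c
-(m(211) + (-185758 - 245472))/(398335 + y(-627)) = -(-264 + (-185758 - 245472))/(398335 + 3*(-627)) = -(-264 - 431230)/(398335 - 1881) = -(-431494)/396454 = -1*(-215747/198227) = 215747/198227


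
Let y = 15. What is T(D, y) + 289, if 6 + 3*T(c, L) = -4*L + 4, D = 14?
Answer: 805/3 ≈ 268.33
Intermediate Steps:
T(c, L) = -2/3 - 4*L/3 (T(c, L) = -2 + (-4*L + 4)/3 = -2 + (4 - 4*L)/3 = -2 + (4/3 - 4*L/3) = -2/3 - 4*L/3)
T(D, y) + 289 = (-2/3 - 4/3*15) + 289 = (-2/3 - 20) + 289 = -62/3 + 289 = 805/3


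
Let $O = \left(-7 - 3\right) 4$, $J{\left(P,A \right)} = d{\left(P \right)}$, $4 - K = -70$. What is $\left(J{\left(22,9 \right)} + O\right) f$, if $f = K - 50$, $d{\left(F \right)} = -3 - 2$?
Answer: $-1080$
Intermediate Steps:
$K = 74$ ($K = 4 - -70 = 4 + 70 = 74$)
$d{\left(F \right)} = -5$
$J{\left(P,A \right)} = -5$
$f = 24$ ($f = 74 - 50 = 24$)
$O = -40$ ($O = \left(-10\right) 4 = -40$)
$\left(J{\left(22,9 \right)} + O\right) f = \left(-5 - 40\right) 24 = \left(-45\right) 24 = -1080$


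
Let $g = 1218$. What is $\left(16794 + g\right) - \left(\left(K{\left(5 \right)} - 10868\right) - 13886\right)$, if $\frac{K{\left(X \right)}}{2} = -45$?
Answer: $42856$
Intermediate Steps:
$K{\left(X \right)} = -90$ ($K{\left(X \right)} = 2 \left(-45\right) = -90$)
$\left(16794 + g\right) - \left(\left(K{\left(5 \right)} - 10868\right) - 13886\right) = \left(16794 + 1218\right) - \left(\left(-90 - 10868\right) - 13886\right) = 18012 - \left(-10958 - 13886\right) = 18012 - -24844 = 18012 + 24844 = 42856$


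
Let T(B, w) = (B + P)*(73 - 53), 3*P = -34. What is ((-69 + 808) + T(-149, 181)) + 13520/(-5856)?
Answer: -301337/122 ≈ -2470.0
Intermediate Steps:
P = -34/3 (P = (⅓)*(-34) = -34/3 ≈ -11.333)
T(B, w) = -680/3 + 20*B (T(B, w) = (B - 34/3)*(73 - 53) = (-34/3 + B)*20 = -680/3 + 20*B)
((-69 + 808) + T(-149, 181)) + 13520/(-5856) = ((-69 + 808) + (-680/3 + 20*(-149))) + 13520/(-5856) = (739 + (-680/3 - 2980)) + 13520*(-1/5856) = (739 - 9620/3) - 845/366 = -7403/3 - 845/366 = -301337/122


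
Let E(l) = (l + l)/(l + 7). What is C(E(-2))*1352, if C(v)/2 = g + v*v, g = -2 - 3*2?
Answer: -497536/25 ≈ -19901.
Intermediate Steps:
g = -8 (g = -2 - 6 = -8)
E(l) = 2*l/(7 + l) (E(l) = (2*l)/(7 + l) = 2*l/(7 + l))
C(v) = -16 + 2*v**2 (C(v) = 2*(-8 + v*v) = 2*(-8 + v**2) = -16 + 2*v**2)
C(E(-2))*1352 = (-16 + 2*(2*(-2)/(7 - 2))**2)*1352 = (-16 + 2*(2*(-2)/5)**2)*1352 = (-16 + 2*(2*(-2)*(1/5))**2)*1352 = (-16 + 2*(-4/5)**2)*1352 = (-16 + 2*(16/25))*1352 = (-16 + 32/25)*1352 = -368/25*1352 = -497536/25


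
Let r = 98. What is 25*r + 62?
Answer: 2512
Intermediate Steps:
25*r + 62 = 25*98 + 62 = 2450 + 62 = 2512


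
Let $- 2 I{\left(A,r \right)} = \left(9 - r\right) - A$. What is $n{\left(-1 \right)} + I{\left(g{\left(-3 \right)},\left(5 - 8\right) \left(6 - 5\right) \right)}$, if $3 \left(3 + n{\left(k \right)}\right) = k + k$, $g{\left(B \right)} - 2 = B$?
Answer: $- \frac{61}{6} \approx -10.167$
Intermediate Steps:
$g{\left(B \right)} = 2 + B$
$I{\left(A,r \right)} = - \frac{9}{2} + \frac{A}{2} + \frac{r}{2}$ ($I{\left(A,r \right)} = - \frac{\left(9 - r\right) - A}{2} = - \frac{9 - A - r}{2} = - \frac{9}{2} + \frac{A}{2} + \frac{r}{2}$)
$n{\left(k \right)} = -3 + \frac{2 k}{3}$ ($n{\left(k \right)} = -3 + \frac{k + k}{3} = -3 + \frac{2 k}{3}$)
$n{\left(-1 \right)} + I{\left(g{\left(-3 \right)},\left(5 - 8\right) \left(6 - 5\right) \right)} = \left(-3 + \frac{2}{3} \left(-1\right)\right) + \left(- \frac{9}{2} + \frac{2 - 3}{2} + \frac{\left(5 - 8\right) \left(6 - 5\right)}{2}\right) = \left(-3 - \frac{2}{3}\right) + \left(- \frac{9}{2} + \frac{1}{2} \left(-1\right) + \frac{\left(-3\right) 1}{2}\right) = - \frac{11}{3} - \frac{13}{2} = - \frac{61}{6}$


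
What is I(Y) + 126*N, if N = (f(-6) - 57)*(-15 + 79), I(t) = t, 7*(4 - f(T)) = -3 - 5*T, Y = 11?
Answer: -458485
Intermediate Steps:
f(T) = 31/7 + 5*T/7 (f(T) = 4 - (-3 - 5*T)/7 = 4 + (3/7 + 5*T/7) = 31/7 + 5*T/7)
N = -25472/7 (N = ((31/7 + (5/7)*(-6)) - 57)*(-15 + 79) = ((31/7 - 30/7) - 57)*64 = (⅐ - 57)*64 = -398/7*64 = -25472/7 ≈ -3638.9)
I(Y) + 126*N = 11 + 126*(-25472/7) = 11 - 458496 = -458485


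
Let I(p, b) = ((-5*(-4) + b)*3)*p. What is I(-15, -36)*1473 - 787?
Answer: 1059773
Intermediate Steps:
I(p, b) = p*(60 + 3*b) (I(p, b) = ((20 + b)*3)*p = (60 + 3*b)*p = p*(60 + 3*b))
I(-15, -36)*1473 - 787 = (3*(-15)*(20 - 36))*1473 - 787 = (3*(-15)*(-16))*1473 - 787 = 720*1473 - 787 = 1060560 - 787 = 1059773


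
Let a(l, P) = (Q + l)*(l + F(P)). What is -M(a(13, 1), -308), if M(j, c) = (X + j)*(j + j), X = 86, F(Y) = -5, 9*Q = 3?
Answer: -369920/9 ≈ -41102.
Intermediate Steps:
Q = 1/3 (Q = (1/9)*3 = 1/3 ≈ 0.33333)
a(l, P) = (-5 + l)*(1/3 + l) (a(l, P) = (1/3 + l)*(l - 5) = (1/3 + l)*(-5 + l) = (-5 + l)*(1/3 + l))
M(j, c) = 2*j*(86 + j) (M(j, c) = (86 + j)*(j + j) = (86 + j)*(2*j) = 2*j*(86 + j))
-M(a(13, 1), -308) = -2*(-5/3 + 13**2 - 14/3*13)*(86 + (-5/3 + 13**2 - 14/3*13)) = -2*(-5/3 + 169 - 182/3)*(86 + (-5/3 + 169 - 182/3)) = -2*320*(86 + 320/3)/3 = -2*320*578/(3*3) = -1*369920/9 = -369920/9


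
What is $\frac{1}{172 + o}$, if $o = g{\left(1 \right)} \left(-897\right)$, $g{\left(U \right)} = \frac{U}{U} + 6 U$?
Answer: $- \frac{1}{6107} \approx -0.00016375$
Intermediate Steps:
$g{\left(U \right)} = 1 + 6 U$
$o = -6279$ ($o = \left(1 + 6 \cdot 1\right) \left(-897\right) = \left(1 + 6\right) \left(-897\right) = 7 \left(-897\right) = -6279$)
$\frac{1}{172 + o} = \frac{1}{172 - 6279} = \frac{1}{-6107} = - \frac{1}{6107}$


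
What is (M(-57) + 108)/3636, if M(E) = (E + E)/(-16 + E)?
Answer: 1333/44238 ≈ 0.030132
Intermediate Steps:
M(E) = 2*E/(-16 + E) (M(E) = (2*E)/(-16 + E) = 2*E/(-16 + E))
(M(-57) + 108)/3636 = (2*(-57)/(-16 - 57) + 108)/3636 = (2*(-57)/(-73) + 108)*(1/3636) = (2*(-57)*(-1/73) + 108)*(1/3636) = (114/73 + 108)*(1/3636) = (7998/73)*(1/3636) = 1333/44238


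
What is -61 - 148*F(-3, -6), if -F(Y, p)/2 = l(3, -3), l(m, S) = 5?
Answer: 1419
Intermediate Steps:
F(Y, p) = -10 (F(Y, p) = -2*5 = -10)
-61 - 148*F(-3, -6) = -61 - 148*(-10) = -61 + 1480 = 1419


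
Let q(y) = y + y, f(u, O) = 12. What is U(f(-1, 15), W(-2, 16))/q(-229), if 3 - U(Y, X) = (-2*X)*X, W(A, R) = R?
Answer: -515/458 ≈ -1.1245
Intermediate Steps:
U(Y, X) = 3 + 2*X² (U(Y, X) = 3 - (-2*X)*X = 3 - (-2)*X² = 3 + 2*X²)
q(y) = 2*y
U(f(-1, 15), W(-2, 16))/q(-229) = (3 + 2*16²)/((2*(-229))) = (3 + 2*256)/(-458) = (3 + 512)*(-1/458) = 515*(-1/458) = -515/458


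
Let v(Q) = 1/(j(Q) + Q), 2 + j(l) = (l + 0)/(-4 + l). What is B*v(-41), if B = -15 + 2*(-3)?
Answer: 945/1894 ≈ 0.49894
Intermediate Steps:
j(l) = -2 + l/(-4 + l) (j(l) = -2 + (l + 0)/(-4 + l) = -2 + l/(-4 + l))
v(Q) = 1/(Q + (8 - Q)/(-4 + Q)) (v(Q) = 1/((8 - Q)/(-4 + Q) + Q) = 1/(Q + (8 - Q)/(-4 + Q)))
B = -21 (B = -15 - 6 = -21)
B*v(-41) = -21*(-4 - 41)/(8 - 1*(-41) - 41*(-4 - 41)) = -21*(-45)/(8 + 41 - 41*(-45)) = -21*(-45)/(8 + 41 + 1845) = -21*(-45)/1894 = -21*(-45/1894) = 945/1894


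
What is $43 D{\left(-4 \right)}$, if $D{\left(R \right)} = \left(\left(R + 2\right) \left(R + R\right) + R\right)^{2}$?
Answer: $6192$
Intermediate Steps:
$D{\left(R \right)} = \left(R + 2 R \left(2 + R\right)\right)^{2}$ ($D{\left(R \right)} = \left(\left(2 + R\right) 2 R + R\right)^{2} = \left(2 R \left(2 + R\right) + R\right)^{2} = \left(R + 2 R \left(2 + R\right)\right)^{2}$)
$43 D{\left(-4 \right)} = 43 \left(-4\right)^{2} \left(5 + 2 \left(-4\right)\right)^{2} = 43 \cdot 16 \left(5 - 8\right)^{2} = 43 \cdot 16 \left(-3\right)^{2} = 43 \cdot 16 \cdot 9 = 43 \cdot 144 = 6192$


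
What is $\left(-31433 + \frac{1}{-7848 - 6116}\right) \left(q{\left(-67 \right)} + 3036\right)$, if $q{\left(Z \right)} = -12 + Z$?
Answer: $- \frac{1297917231241}{13964} \approx -9.2947 \cdot 10^{7}$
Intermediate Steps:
$\left(-31433 + \frac{1}{-7848 - 6116}\right) \left(q{\left(-67 \right)} + 3036\right) = \left(-31433 + \frac{1}{-7848 - 6116}\right) \left(\left(-12 - 67\right) + 3036\right) = \left(-31433 + \frac{1}{-13964}\right) \left(-79 + 3036\right) = \left(-31433 - \frac{1}{13964}\right) 2957 = \left(- \frac{438930413}{13964}\right) 2957 = - \frac{1297917231241}{13964}$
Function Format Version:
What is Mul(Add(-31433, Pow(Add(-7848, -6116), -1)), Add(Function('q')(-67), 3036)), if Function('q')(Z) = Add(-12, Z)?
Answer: Rational(-1297917231241, 13964) ≈ -9.2947e+7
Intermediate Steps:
Mul(Add(-31433, Pow(Add(-7848, -6116), -1)), Add(Function('q')(-67), 3036)) = Mul(Add(-31433, Pow(Add(-7848, -6116), -1)), Add(Add(-12, -67), 3036)) = Mul(Add(-31433, Pow(-13964, -1)), Add(-79, 3036)) = Mul(Add(-31433, Rational(-1, 13964)), 2957) = Mul(Rational(-438930413, 13964), 2957) = Rational(-1297917231241, 13964)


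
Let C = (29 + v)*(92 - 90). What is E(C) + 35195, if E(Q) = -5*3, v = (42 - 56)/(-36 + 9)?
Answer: 35180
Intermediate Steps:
v = 14/27 (v = -14/(-27) = -14*(-1/27) = 14/27 ≈ 0.51852)
C = 1594/27 (C = (29 + 14/27)*(92 - 90) = (797/27)*2 = 1594/27 ≈ 59.037)
E(Q) = -15
E(C) + 35195 = -15 + 35195 = 35180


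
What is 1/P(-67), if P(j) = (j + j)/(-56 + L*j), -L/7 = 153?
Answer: -71701/134 ≈ -535.08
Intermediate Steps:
L = -1071 (L = -7*153 = -1071)
P(j) = 2*j/(-56 - 1071*j) (P(j) = (j + j)/(-56 - 1071*j) = (2*j)/(-56 - 1071*j) = 2*j/(-56 - 1071*j))
1/P(-67) = 1/(-2*(-67)/(56 + 1071*(-67))) = 1/(-2*(-67)/(56 - 71757)) = 1/(-2*(-67)/(-71701)) = 1/(-2*(-67)*(-1/71701)) = 1/(-134/71701) = -71701/134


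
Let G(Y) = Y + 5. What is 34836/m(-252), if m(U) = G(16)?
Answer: 11612/7 ≈ 1658.9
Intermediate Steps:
G(Y) = 5 + Y
m(U) = 21 (m(U) = 5 + 16 = 21)
34836/m(-252) = 34836/21 = 34836*(1/21) = 11612/7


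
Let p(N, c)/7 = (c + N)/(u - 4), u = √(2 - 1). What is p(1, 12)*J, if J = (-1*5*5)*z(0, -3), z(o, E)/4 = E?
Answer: -9100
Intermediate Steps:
z(o, E) = 4*E
u = 1 (u = √1 = 1)
p(N, c) = -7*N/3 - 7*c/3 (p(N, c) = 7*((c + N)/(1 - 4)) = 7*((N + c)/(-3)) = 7*((N + c)*(-⅓)) = 7*(-N/3 - c/3) = -7*N/3 - 7*c/3)
J = 300 (J = (-1*5*5)*(4*(-3)) = -5*5*(-12) = -25*(-12) = 300)
p(1, 12)*J = (-7/3*1 - 7/3*12)*300 = (-7/3 - 28)*300 = -91/3*300 = -9100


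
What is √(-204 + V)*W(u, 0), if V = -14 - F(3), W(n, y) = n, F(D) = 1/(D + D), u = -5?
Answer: -5*I*√7854/6 ≈ -73.852*I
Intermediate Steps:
F(D) = 1/(2*D)
V = -85/6 (V = -14 - 1/(2*3) = -14 - 1*⅙ = -14 - ⅙ = -85/6 ≈ -14.167)
√(-204 + V)*W(u, 0) = √(-204 - 85/6)*(-5) = √(-1309/6)*(-5) = (I*√7854/6)*(-5) = -5*I*√7854/6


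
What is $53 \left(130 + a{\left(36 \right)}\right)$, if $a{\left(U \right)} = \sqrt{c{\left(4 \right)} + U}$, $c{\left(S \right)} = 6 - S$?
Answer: $6890 + 53 \sqrt{38} \approx 7216.7$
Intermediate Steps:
$a{\left(U \right)} = \sqrt{2 + U}$ ($a{\left(U \right)} = \sqrt{\left(6 - 4\right) + U} = \sqrt{2 + U}$)
$53 \left(130 + a{\left(36 \right)}\right) = 53 \left(130 + \sqrt{2 + 36}\right) = 53 \left(130 + \sqrt{38}\right) = 6890 + 53 \sqrt{38}$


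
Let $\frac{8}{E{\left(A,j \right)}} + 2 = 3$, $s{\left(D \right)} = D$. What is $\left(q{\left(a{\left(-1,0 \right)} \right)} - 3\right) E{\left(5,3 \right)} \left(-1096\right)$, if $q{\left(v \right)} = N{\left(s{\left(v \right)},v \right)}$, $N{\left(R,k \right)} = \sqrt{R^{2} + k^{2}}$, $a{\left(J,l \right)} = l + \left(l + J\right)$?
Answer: $26304 - 8768 \sqrt{2} \approx 13904.0$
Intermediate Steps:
$E{\left(A,j \right)} = 8$ ($E{\left(A,j \right)} = \frac{8}{-2 + 3} = \frac{8}{1} = 8 \cdot 1 = 8$)
$a{\left(J,l \right)} = J + 2 l$ ($a{\left(J,l \right)} = l + \left(J + l\right) = J + 2 l$)
$q{\left(v \right)} = \sqrt{2} \sqrt{v^{2}}$ ($q{\left(v \right)} = \sqrt{v^{2} + v^{2}} = \sqrt{2 v^{2}} = \sqrt{2} \sqrt{v^{2}}$)
$\left(q{\left(a{\left(-1,0 \right)} \right)} - 3\right) E{\left(5,3 \right)} \left(-1096\right) = \left(\sqrt{2} \sqrt{\left(-1 + 2 \cdot 0\right)^{2}} - 3\right) 8 \left(-1096\right) = \left(\sqrt{2} \sqrt{\left(-1 + 0\right)^{2}} - 3\right) 8 \left(-1096\right) = \left(\sqrt{2} \sqrt{\left(-1\right)^{2}} - 3\right) 8 \left(-1096\right) = \left(\sqrt{2} \sqrt{1} - 3\right) 8 \left(-1096\right) = \left(\sqrt{2} \cdot 1 - 3\right) 8 \left(-1096\right) = \left(\sqrt{2} - 3\right) 8 \left(-1096\right) = \left(-3 + \sqrt{2}\right) 8 \left(-1096\right) = \left(-24 + 8 \sqrt{2}\right) \left(-1096\right) = 26304 - 8768 \sqrt{2}$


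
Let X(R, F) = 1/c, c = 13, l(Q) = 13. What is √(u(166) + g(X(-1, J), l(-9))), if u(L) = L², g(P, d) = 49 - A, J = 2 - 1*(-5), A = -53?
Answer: √27658 ≈ 166.31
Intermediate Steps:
J = 7 (J = 2 + 5 = 7)
X(R, F) = 1/13
g(P, d) = 102 (g(P, d) = 49 - 1*(-53) = 49 + 53 = 102)
√(u(166) + g(X(-1, J), l(-9))) = √(166² + 102) = √(27556 + 102) = √27658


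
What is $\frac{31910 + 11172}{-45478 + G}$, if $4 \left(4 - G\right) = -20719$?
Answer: $- \frac{172328}{161177} \approx -1.0692$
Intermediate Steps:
$G = \frac{20735}{4}$ ($G = 4 - - \frac{20719}{4} = 4 + \frac{20719}{4} = \frac{20735}{4} \approx 5183.8$)
$\frac{31910 + 11172}{-45478 + G} = \frac{31910 + 11172}{-45478 + \frac{20735}{4}} = \frac{43082}{- \frac{161177}{4}} = 43082 \left(- \frac{4}{161177}\right) = - \frac{172328}{161177}$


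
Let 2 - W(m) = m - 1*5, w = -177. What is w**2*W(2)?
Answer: 156645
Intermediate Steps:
W(m) = 7 - m (W(m) = 2 - (m - 1*5) = 2 - (m - 5) = 2 - (-5 + m) = 2 + (5 - m) = 7 - m)
w**2*W(2) = (-177)**2*(7 - 1*2) = 31329*(7 - 2) = 31329*5 = 156645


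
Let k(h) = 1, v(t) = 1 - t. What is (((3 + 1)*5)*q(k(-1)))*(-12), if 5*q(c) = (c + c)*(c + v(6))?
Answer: 384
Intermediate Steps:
q(c) = 2*c*(-5 + c)/5 (q(c) = ((c + c)*(c + (1 - 1*6)))/5 = ((2*c)*(c + (1 - 6)))/5 = ((2*c)*(c - 5))/5 = ((2*c)*(-5 + c))/5 = (2*c*(-5 + c))/5 = 2*c*(-5 + c)/5)
(((3 + 1)*5)*q(k(-1)))*(-12) = (((3 + 1)*5)*((⅖)*1*(-5 + 1)))*(-12) = ((4*5)*((⅖)*1*(-4)))*(-12) = (20*(-8/5))*(-12) = -32*(-12) = 384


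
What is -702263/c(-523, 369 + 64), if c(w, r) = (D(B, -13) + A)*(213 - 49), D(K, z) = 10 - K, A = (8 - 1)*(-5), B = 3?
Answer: 702263/4592 ≈ 152.93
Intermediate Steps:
A = -35 (A = 7*(-5) = -35)
c(w, r) = -4592 (c(w, r) = ((10 - 1*3) - 35)*(213 - 49) = ((10 - 3) - 35)*164 = (7 - 35)*164 = -28*164 = -4592)
-702263/c(-523, 369 + 64) = -702263/(-4592) = -702263*(-1/4592) = 702263/4592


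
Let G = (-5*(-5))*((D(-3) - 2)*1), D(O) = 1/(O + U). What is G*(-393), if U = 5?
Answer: 29475/2 ≈ 14738.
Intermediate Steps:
D(O) = 1/(5 + O) (D(O) = 1/(O + 5) = 1/(5 + O))
G = -75/2 (G = (-5*(-5))*((1/(5 - 3) - 2)*1) = 25*((1/2 - 2)*1) = 25*(-3/2*1) = 25*(-3/2) = -75/2 ≈ -37.500)
G*(-393) = -75/2*(-393) = 29475/2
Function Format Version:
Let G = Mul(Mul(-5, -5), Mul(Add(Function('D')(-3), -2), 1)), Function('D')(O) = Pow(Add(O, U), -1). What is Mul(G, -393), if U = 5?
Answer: Rational(29475, 2) ≈ 14738.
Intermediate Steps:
Function('D')(O) = Pow(Add(5, O), -1) (Function('D')(O) = Pow(Add(O, 5), -1) = Pow(Add(5, O), -1))
G = Rational(-75, 2) (G = Mul(Mul(-5, -5), Mul(Add(Pow(Add(5, -3), -1), -2), 1)) = Mul(25, Mul(Add(Pow(2, -1), -2), 1)) = Mul(25, Mul(Add(Rational(1, 2), -2), 1)) = Mul(25, Mul(Rational(-3, 2), 1)) = Mul(25, Rational(-3, 2)) = Rational(-75, 2) ≈ -37.500)
Mul(G, -393) = Mul(Rational(-75, 2), -393) = Rational(29475, 2)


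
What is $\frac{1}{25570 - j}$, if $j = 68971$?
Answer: $- \frac{1}{43401} \approx -2.3041 \cdot 10^{-5}$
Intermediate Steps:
$\frac{1}{25570 - j} = \frac{1}{25570 - 68971} = \frac{1}{-43401} = - \frac{1}{43401}$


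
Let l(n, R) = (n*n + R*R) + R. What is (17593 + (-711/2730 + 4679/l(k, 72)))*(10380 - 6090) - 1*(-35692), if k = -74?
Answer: 2836322211743/37562 ≈ 7.5510e+7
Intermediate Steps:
l(n, R) = R + R**2 + n**2 (l(n, R) = (n**2 + R**2) + R = (R**2 + n**2) + R = R + R**2 + n**2)
(17593 + (-711/2730 + 4679/l(k, 72)))*(10380 - 6090) - 1*(-35692) = (17593 + (-711/2730 + 4679/(72 + 72**2 + (-74)**2)))*(10380 - 6090) - 1*(-35692) = (17593 + (-711*1/2730 + 4679/(72 + 5184 + 5476)))*4290 + 35692 = (17593 + (-237/910 + 4679/10732))*4290 + 35692 = (17593 + 857203/4883060)*4290 + 35692 = (85908531783/4883060)*4290 + 35692 = 2834981548839/37562 + 35692 = 2836322211743/37562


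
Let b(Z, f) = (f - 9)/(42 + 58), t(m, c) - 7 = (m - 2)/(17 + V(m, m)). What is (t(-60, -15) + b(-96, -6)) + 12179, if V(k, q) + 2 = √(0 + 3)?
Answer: 9014429/740 + 31*√3/111 ≈ 12182.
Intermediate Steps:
V(k, q) = -2 + √3 (V(k, q) = -2 + √(0 + 3) = -2 + √3)
t(m, c) = 7 + (-2 + m)/(15 + √3) (t(m, c) = 7 + (m - 2)/(17 + (-2 + √3)) = 7 + (-2 + m)/(15 + √3))
b(Z, f) = -9/100 + f/100 (b(Z, f) = (-9 + f)/100 = (-9 + f)*(1/100) = -9/100 + f/100)
(t(-60, -15) + b(-96, -6)) + 12179 = ((254/37 + √3/111 + (5/74)*(-60) - 1/222*(-60)*√3) + (-9/100 + (1/100)*(-6))) + 12179 = ((254/37 + √3/111 - 150/37 + 10*√3/37) + (-9/100 - 3/50)) + 12179 = ((104/37 + 31*√3/111) - 3/20) + 12179 = (1969/740 + 31*√3/111) + 12179 = 9014429/740 + 31*√3/111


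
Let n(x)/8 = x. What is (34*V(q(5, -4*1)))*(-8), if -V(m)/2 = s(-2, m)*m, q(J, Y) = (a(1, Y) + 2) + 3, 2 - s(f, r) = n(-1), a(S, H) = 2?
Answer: 38080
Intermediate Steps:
n(x) = 8*x
s(f, r) = 10 (s(f, r) = 2 - 8*(-1) = 2 - 1*(-8) = 2 + 8 = 10)
q(J, Y) = 7 (q(J, Y) = (2 + 2) + 3 = 4 + 3 = 7)
V(m) = -20*m
(34*V(q(5, -4*1)))*(-8) = (34*(-20*7))*(-8) = (34*(-140))*(-8) = -4760*(-8) = 38080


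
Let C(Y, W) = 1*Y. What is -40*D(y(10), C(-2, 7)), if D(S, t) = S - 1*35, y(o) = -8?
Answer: 1720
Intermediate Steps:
C(Y, W) = Y
D(S, t) = -35 + S (D(S, t) = S - 35 = -35 + S)
-40*D(y(10), C(-2, 7)) = -40*(-35 - 8) = -40*(-43) = 1720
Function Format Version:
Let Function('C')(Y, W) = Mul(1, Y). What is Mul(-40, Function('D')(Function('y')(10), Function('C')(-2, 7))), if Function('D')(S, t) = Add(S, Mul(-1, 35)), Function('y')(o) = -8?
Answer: 1720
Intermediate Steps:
Function('C')(Y, W) = Y
Function('D')(S, t) = Add(-35, S) (Function('D')(S, t) = Add(S, -35) = Add(-35, S))
Mul(-40, Function('D')(Function('y')(10), Function('C')(-2, 7))) = Mul(-40, Add(-35, -8)) = Mul(-40, -43) = 1720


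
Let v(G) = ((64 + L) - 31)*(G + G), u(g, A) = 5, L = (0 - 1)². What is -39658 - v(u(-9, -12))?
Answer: -39998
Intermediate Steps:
L = 1 (L = (-1)² = 1)
v(G) = 68*G (v(G) = ((64 + 1) - 31)*(G + G) = (65 - 31)*(2*G) = 34*(2*G) = 68*G)
-39658 - v(u(-9, -12)) = -39658 - 68*5 = -39658 - 1*340 = -39658 - 340 = -39998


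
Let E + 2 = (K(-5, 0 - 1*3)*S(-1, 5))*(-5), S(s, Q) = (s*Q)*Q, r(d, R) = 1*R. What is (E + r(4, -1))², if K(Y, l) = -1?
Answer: 16384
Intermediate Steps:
r(d, R) = R
S(s, Q) = s*Q² (S(s, Q) = (Q*s)*Q = s*Q²)
E = -127 (E = -2 - (-1)*5²*(-5) = -2 - (-1)*25*(-5) = -2 - 1*(-25)*(-5) = -2 + 25*(-5) = -2 - 125 = -127)
(E + r(4, -1))² = (-127 - 1)² = (-128)² = 16384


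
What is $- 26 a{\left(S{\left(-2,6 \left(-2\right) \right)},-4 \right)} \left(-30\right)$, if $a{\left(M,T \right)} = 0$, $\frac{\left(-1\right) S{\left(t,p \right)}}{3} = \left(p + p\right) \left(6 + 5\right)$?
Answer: $0$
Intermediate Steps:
$S{\left(t,p \right)} = - 66 p$ ($S{\left(t,p \right)} = - 3 \left(p + p\right) \left(6 + 5\right) = - 3 \cdot 2 p 11 = - 3 \cdot 22 p = - 66 p$)
$- 26 a{\left(S{\left(-2,6 \left(-2\right) \right)},-4 \right)} \left(-30\right) = \left(-26\right) 0 \left(-30\right) = 0 \left(-30\right) = 0$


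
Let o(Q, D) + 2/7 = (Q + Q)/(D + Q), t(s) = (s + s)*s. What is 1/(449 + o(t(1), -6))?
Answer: 7/3134 ≈ 0.0022336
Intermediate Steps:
t(s) = 2*s**2 (t(s) = (2*s)*s = 2*s**2)
o(Q, D) = -2/7 + 2*Q/(D + Q) (o(Q, D) = -2/7 + (Q + Q)/(D + Q) = -2/7 + (2*Q)/(D + Q) = -2/7 + 2*Q/(D + Q))
1/(449 + o(t(1), -6)) = 1/(449 + 2*(-1*(-6) + 6*(2*1**2))/(7*(-6 + 2*1**2))) = 1/(449 + 2*(6 + 6*(2*1))/(7*(-6 + 2*1))) = 1/(449 + 2*(6 + 6*2)/(7*(-6 + 2))) = 1/(449 + (2/7)*(6 + 12)/(-4)) = 1/(449 + (2/7)*(-1/4)*18) = 1/(449 - 9/7) = 1/(3134/7) = 7/3134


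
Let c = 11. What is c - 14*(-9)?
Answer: 137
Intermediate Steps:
c - 14*(-9) = 11 - 14*(-9) = 11 + 126 = 137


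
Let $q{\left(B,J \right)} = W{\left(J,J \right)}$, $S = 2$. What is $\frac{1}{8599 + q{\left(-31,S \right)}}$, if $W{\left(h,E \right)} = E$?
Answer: $\frac{1}{8601} \approx 0.00011627$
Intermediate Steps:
$q{\left(B,J \right)} = J$
$\frac{1}{8599 + q{\left(-31,S \right)}} = \frac{1}{8599 + 2} = \frac{1}{8601}$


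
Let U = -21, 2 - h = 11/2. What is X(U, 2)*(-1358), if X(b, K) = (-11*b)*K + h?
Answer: -622643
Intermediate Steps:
h = -7/2 (h = 2 - 11/2 = -7/2 ≈ -3.5000)
X(b, K) = -7/2 - 11*K*b (X(b, K) = (-11*b)*K - 7/2 = -11*K*b - 7/2 = -7/2 - 11*K*b)
X(U, 2)*(-1358) = (-7/2 - 11*2*(-21))*(-1358) = (-7/2 + 462)*(-1358) = (917/2)*(-1358) = -622643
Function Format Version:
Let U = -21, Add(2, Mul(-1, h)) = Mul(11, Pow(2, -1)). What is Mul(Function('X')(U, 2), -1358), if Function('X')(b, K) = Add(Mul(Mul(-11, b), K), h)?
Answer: -622643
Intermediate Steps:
h = Rational(-7, 2) (h = Add(2, Mul(-1, Mul(11, Pow(2, -1)))) = Add(2, Mul(-1, Mul(11, Rational(1, 2)))) = Add(2, Mul(-1, Rational(11, 2))) = Add(2, Rational(-11, 2)) = Rational(-7, 2) ≈ -3.5000)
Function('X')(b, K) = Add(Rational(-7, 2), Mul(-11, K, b)) (Function('X')(b, K) = Add(Mul(Mul(-11, b), K), Rational(-7, 2)) = Add(Mul(-11, K, b), Rational(-7, 2)) = Add(Rational(-7, 2), Mul(-11, K, b)))
Mul(Function('X')(U, 2), -1358) = Mul(Add(Rational(-7, 2), Mul(-11, 2, -21)), -1358) = Mul(Add(Rational(-7, 2), 462), -1358) = Mul(Rational(917, 2), -1358) = -622643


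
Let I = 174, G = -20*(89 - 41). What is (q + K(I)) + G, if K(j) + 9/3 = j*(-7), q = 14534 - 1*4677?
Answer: 7676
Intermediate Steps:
G = -960 (G = -20*48 = -960)
q = 9857 (q = 14534 - 4677 = 9857)
K(j) = -3 - 7*j (K(j) = -3 + j*(-7) = -3 - 7*j)
(q + K(I)) + G = (9857 + (-3 - 7*174)) - 960 = (9857 + (-3 - 1218)) - 960 = (9857 - 1221) - 960 = 8636 - 960 = 7676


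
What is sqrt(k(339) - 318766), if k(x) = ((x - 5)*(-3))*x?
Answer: 2*I*sqrt(164611) ≈ 811.45*I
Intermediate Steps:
k(x) = x*(15 - 3*x) (k(x) = ((-5 + x)*(-3))*x = (15 - 3*x)*x = x*(15 - 3*x))
sqrt(k(339) - 318766) = sqrt(3*339*(5 - 1*339) - 318766) = sqrt(3*339*(5 - 339) - 318766) = sqrt(3*339*(-334) - 318766) = sqrt(-339678 - 318766) = sqrt(-658444) = 2*I*sqrt(164611)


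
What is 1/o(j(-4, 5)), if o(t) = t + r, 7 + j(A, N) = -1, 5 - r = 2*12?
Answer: -1/27 ≈ -0.037037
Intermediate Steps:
r = -19 (r = 5 - 2*12 = 5 - 1*24 = 5 - 24 = -19)
j(A, N) = -8 (j(A, N) = -7 - 1 = -8)
o(t) = -19 + t (o(t) = t - 19 = -19 + t)
1/o(j(-4, 5)) = 1/(-19 - 8) = 1/(-27) = -1/27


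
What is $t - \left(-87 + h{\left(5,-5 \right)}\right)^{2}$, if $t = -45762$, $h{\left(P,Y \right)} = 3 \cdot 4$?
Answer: $-51387$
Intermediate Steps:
$h{\left(P,Y \right)} = 12$
$t - \left(-87 + h{\left(5,-5 \right)}\right)^{2} = -45762 - \left(-87 + 12\right)^{2} = -45762 - \left(-75\right)^{2} = -45762 - 5625 = -51387$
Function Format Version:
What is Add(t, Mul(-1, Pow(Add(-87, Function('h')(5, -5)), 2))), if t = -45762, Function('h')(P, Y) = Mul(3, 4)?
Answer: -51387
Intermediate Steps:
Function('h')(P, Y) = 12
Add(t, Mul(-1, Pow(Add(-87, Function('h')(5, -5)), 2))) = Add(-45762, Mul(-1, Pow(Add(-87, 12), 2))) = Add(-45762, Mul(-1, Pow(-75, 2))) = Add(-45762, Mul(-1, 5625)) = Add(-45762, -5625) = -51387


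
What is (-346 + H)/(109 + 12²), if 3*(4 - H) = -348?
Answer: -226/253 ≈ -0.89328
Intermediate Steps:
H = 120 (H = 4 - ⅓*(-348) = 4 + 116 = 120)
(-346 + H)/(109 + 12²) = (-346 + 120)/(109 + 12²) = -226/(109 + 144) = -226/253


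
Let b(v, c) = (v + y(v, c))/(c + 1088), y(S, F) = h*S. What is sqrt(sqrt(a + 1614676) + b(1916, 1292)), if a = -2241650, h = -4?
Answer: sqrt(-855015 + 354025*I*sqrt(626974))/595 ≈ 19.867 + 19.928*I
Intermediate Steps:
y(S, F) = -4*S
b(v, c) = -3*v/(1088 + c) (b(v, c) = (v - 4*v)/(c + 1088) = (-3*v)/(1088 + c) = -3*v/(1088 + c))
sqrt(sqrt(a + 1614676) + b(1916, 1292)) = sqrt(sqrt(-2241650 + 1614676) - 3*1916/(1088 + 1292)) = sqrt(sqrt(-626974) - 3*1916/2380) = sqrt(I*sqrt(626974) - 3*1916*1/2380) = sqrt(I*sqrt(626974) - 1437/595) = sqrt(-1437/595 + I*sqrt(626974))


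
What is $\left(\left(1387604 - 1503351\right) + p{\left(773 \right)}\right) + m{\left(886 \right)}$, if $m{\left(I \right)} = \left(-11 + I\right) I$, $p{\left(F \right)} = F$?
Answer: $660276$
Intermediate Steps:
$m{\left(I \right)} = I \left(-11 + I\right)$
$\left(\left(1387604 - 1503351\right) + p{\left(773 \right)}\right) + m{\left(886 \right)} = \left(\left(1387604 - 1503351\right) + 773\right) + 886 \left(-11 + 886\right) = \left(-115747 + 773\right) + 886 \cdot 875 = -114974 + 775250 = 660276$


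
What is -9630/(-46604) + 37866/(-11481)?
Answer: -275690839/89176754 ≈ -3.0915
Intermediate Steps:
-9630/(-46604) + 37866/(-11481) = -9630*(-1/46604) + 37866*(-1/11481) = 4815/23302 - 12622/3827 = -275690839/89176754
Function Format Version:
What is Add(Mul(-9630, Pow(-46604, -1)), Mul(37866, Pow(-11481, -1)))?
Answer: Rational(-275690839, 89176754) ≈ -3.0915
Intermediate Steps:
Add(Mul(-9630, Pow(-46604, -1)), Mul(37866, Pow(-11481, -1))) = Add(Mul(-9630, Rational(-1, 46604)), Mul(37866, Rational(-1, 11481))) = Add(Rational(4815, 23302), Rational(-12622, 3827)) = Rational(-275690839, 89176754)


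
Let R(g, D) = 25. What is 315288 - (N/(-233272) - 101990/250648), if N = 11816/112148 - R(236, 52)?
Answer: 64606529592654096761/204912480762184 ≈ 3.1529e+5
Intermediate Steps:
N = -697971/28037 (N = 11816/112148 - 1*25 = 11816*(1/112148) - 25 = 2954/28037 - 25 = -697971/28037 ≈ -24.895)
315288 - (N/(-233272) - 101990/250648) = 315288 - (-697971/28037/(-233272) - 101990/250648) = 315288 - (-697971/28037*(-1/233272) - 101990*1/250648) = 315288 - (697971/6540247064 - 50995/125324) = 315288 - 1*(-83358106627769/204912480762184) = 315288 + 83358106627769/204912480762184 = 64606529592654096761/204912480762184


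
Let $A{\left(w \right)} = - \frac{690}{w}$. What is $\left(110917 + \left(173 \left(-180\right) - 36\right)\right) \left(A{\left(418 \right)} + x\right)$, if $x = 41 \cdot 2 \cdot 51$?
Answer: $\frac{69669153513}{209} \approx 3.3335 \cdot 10^{8}$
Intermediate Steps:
$x = 4182$ ($x = 82 \cdot 51 = 4182$)
$\left(110917 + \left(173 \left(-180\right) - 36\right)\right) \left(A{\left(418 \right)} + x\right) = \left(110917 + \left(173 \left(-180\right) - 36\right)\right) \left(- \frac{690}{418} + 4182\right) = \left(110917 - 31176\right) \left(\left(-690\right) \frac{1}{418} + 4182\right) = \left(110917 - 31176\right) \left(- \frac{345}{209} + 4182\right) = 79741 \cdot \frac{873693}{209} = \frac{69669153513}{209}$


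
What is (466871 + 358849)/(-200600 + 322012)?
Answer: 206430/30353 ≈ 6.8010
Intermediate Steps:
(466871 + 358849)/(-200600 + 322012) = 825720/121412 = 825720*(1/121412) = 206430/30353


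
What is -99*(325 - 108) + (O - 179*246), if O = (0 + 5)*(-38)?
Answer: -65707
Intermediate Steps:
O = -190 (O = 5*(-38) = -190)
-99*(325 - 108) + (O - 179*246) = -99*(325 - 108) + (-190 - 179*246) = -99*217 + (-190 - 44034) = -21483 - 44224 = -65707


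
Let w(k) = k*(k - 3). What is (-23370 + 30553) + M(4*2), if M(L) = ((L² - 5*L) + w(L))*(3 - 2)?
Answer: 7247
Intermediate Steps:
w(k) = k*(-3 + k)
M(L) = L² - 5*L + L*(-3 + L) (M(L) = ((L² - 5*L) + L*(-3 + L))*(3 - 2) = (L² - 5*L + L*(-3 + L))*1 = L² - 5*L + L*(-3 + L))
(-23370 + 30553) + M(4*2) = (-23370 + 30553) + 2*(4*2)*(-4 + 4*2) = 7183 + 2*8*(-4 + 8) = 7183 + 2*8*4 = 7183 + 64 = 7247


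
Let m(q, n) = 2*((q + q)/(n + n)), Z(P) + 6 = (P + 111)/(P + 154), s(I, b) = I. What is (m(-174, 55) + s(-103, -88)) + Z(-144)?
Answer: -13049/110 ≈ -118.63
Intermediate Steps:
Z(P) = -6 + (111 + P)/(154 + P) (Z(P) = -6 + (P + 111)/(P + 154) = -6 + (111 + P)/(154 + P))
m(q, n) = 2*q/n (m(q, n) = 2*((2*q)/((2*n))) = 2*((2*q)*(1/(2*n))) = 2*(q/n) = 2*q/n)
(m(-174, 55) + s(-103, -88)) + Z(-144) = (2*(-174)/55 - 103) + (-813 - 5*(-144))/(154 - 144) = (2*(-174)*(1/55) - 103) + (-813 + 720)/10 = (-348/55 - 103) + (1/10)*(-93) = -6013/55 - 93/10 = -13049/110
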